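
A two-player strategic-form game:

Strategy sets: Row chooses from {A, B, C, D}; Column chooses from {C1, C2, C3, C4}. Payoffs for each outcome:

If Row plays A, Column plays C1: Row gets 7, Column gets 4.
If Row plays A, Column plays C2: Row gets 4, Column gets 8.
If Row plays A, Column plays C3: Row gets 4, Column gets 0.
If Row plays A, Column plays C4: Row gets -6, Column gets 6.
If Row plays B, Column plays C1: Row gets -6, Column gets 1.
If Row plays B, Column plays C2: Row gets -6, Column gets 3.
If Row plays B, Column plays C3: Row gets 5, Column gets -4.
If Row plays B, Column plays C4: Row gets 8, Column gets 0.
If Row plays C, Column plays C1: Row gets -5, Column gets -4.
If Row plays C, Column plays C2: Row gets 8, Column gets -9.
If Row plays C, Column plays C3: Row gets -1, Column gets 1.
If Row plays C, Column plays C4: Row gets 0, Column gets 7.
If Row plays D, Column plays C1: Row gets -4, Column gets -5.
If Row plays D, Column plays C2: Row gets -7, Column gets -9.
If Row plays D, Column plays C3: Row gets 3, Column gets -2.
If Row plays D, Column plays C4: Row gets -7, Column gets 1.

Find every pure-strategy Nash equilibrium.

No pure-strategy Nash equilibrium.

(A, C1): Column can switch to C2 (4 → 8). Not NE.
(A, C2): Row can switch to C (4 → 8). Not NE.
(A, C3): Row can switch to B (4 → 5). Not NE.
(A, C4): Row can switch to B (-6 → 8). Not NE.
(B, C1): Row can switch to A (-6 → 7). Not NE.
(B, C2): Row can switch to A (-6 → 4). Not NE.
(B, C3): Column can switch to C1 (-4 → 1). Not NE.
(B, C4): Column can switch to C1 (0 → 1). Not NE.
(C, C1): Row can switch to A (-5 → 7). Not NE.
(C, C2): Column can switch to C1 (-9 → -4). Not NE.
(C, C3): Row can switch to A (-1 → 4). Not NE.
(C, C4): Row can switch to B (0 → 8). Not NE.
(The remaining 4 profiles each have a profitable deviation by the same check.)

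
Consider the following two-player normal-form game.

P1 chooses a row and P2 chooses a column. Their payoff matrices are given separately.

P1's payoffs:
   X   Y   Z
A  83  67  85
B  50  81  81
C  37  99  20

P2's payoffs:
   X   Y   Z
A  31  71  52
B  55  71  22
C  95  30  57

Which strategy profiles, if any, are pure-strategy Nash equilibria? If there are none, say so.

There is no pure-strategy Nash equilibrium.

Mark each player's best response to every combination of opponents' strategies; a profile where every player is best-responding is a pure Nash equilibrium.
P1 against X: payoffs 83, 50, 37 → best response A.
P1 against Y: payoffs 67, 81, 99 → best response C.
P1 against Z: payoffs 85, 81, 20 → best response A.
P2 against A: payoffs 31, 71, 52 → best response Y.
P2 against B: payoffs 55, 71, 22 → best response Y.
P2 against C: payoffs 95, 30, 57 → best response X.
No profile is a mutual best response for all players.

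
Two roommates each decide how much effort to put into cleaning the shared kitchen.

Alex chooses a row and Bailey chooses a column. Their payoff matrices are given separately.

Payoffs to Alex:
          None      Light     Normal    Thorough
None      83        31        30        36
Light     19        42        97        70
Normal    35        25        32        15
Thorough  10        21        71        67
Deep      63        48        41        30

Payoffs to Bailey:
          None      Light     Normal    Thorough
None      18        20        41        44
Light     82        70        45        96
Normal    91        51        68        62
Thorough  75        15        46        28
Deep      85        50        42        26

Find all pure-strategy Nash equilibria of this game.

The unique pure-strategy Nash equilibrium is (Light, Thorough).

For each player, find the best response to each opponent profile; mutual best responses are the pure NE.
Alex against None: payoffs 83, 19, 35, 10, 63 → best response None.
Alex against Light: payoffs 31, 42, 25, 21, 48 → best response Deep.
Alex against Normal: payoffs 30, 97, 32, 71, 41 → best response Light.
Alex against Thorough: payoffs 36, 70, 15, 67, 30 → best response Light.
Bailey against None: payoffs 18, 20, 41, 44 → best response Thorough.
Bailey against Light: payoffs 82, 70, 45, 96 → best response Thorough.
Bailey against Normal: payoffs 91, 51, 68, 62 → best response None.
Bailey against Thorough: payoffs 75, 15, 46, 28 → best response None.
Bailey against Deep: payoffs 85, 50, 42, 26 → best response None.
Mutual best responses: (Light, Thorough).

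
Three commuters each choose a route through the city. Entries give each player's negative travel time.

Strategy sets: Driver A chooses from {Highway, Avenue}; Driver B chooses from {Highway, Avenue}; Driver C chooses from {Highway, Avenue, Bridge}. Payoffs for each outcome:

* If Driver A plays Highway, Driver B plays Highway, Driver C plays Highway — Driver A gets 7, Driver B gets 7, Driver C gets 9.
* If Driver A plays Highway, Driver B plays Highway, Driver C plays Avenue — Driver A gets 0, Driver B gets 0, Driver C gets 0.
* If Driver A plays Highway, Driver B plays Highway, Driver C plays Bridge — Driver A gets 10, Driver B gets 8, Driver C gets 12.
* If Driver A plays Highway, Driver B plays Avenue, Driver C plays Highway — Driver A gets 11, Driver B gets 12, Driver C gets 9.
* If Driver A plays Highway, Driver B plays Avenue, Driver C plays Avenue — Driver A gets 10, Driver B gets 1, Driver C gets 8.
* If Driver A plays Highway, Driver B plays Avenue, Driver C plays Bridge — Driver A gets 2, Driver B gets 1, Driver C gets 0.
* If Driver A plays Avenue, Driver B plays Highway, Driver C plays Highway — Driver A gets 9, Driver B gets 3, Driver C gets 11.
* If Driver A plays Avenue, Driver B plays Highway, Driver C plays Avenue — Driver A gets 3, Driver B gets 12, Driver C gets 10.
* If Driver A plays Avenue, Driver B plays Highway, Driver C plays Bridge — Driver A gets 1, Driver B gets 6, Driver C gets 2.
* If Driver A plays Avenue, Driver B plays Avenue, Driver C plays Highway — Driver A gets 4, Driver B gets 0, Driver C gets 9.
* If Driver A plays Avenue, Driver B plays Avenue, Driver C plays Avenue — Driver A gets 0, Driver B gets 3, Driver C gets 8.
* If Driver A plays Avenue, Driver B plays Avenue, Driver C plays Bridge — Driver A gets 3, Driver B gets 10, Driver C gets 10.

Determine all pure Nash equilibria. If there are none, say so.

Pure-strategy Nash equilibria: (Highway, Highway, Bridge) and (Highway, Avenue, Highway) and (Avenue, Highway, Highway) and (Avenue, Avenue, Bridge)

(Highway, Highway, Highway): Driver A can switch to Avenue (7 → 9). Not NE.
(Highway, Highway, Avenue): Driver A can switch to Avenue (0 → 3). Not NE.
(Highway, Highway, Bridge): Driver A gets 10, best alternative 1; Driver B gets 8, best alternative 1; Driver C gets 12, best alternative 9. No profitable deviation — NE.
(Highway, Avenue, Highway): Driver A gets 11, best alternative 4; Driver B gets 12, best alternative 7; Driver C gets 9, best alternative 8. No profitable deviation — NE.
(Highway, Avenue, Avenue): Driver C can switch to Highway (8 → 9). Not NE.
(Highway, Avenue, Bridge): Driver A can switch to Avenue (2 → 3). Not NE.
(Avenue, Highway, Highway): Driver A gets 9, best alternative 7; Driver B gets 3, best alternative 0; Driver C gets 11, best alternative 10. No profitable deviation — NE.
(Avenue, Highway, Avenue): Driver C can switch to Highway (10 → 11). Not NE.
(Avenue, Highway, Bridge): Driver A can switch to Highway (1 → 10). Not NE.
(Avenue, Avenue, Highway): Driver A can switch to Highway (4 → 11). Not NE.
(Avenue, Avenue, Avenue): Driver A can switch to Highway (0 → 10). Not NE.
(Avenue, Avenue, Bridge): Driver A gets 3, best alternative 2; Driver B gets 10, best alternative 6; Driver C gets 10, best alternative 9. No profitable deviation — NE.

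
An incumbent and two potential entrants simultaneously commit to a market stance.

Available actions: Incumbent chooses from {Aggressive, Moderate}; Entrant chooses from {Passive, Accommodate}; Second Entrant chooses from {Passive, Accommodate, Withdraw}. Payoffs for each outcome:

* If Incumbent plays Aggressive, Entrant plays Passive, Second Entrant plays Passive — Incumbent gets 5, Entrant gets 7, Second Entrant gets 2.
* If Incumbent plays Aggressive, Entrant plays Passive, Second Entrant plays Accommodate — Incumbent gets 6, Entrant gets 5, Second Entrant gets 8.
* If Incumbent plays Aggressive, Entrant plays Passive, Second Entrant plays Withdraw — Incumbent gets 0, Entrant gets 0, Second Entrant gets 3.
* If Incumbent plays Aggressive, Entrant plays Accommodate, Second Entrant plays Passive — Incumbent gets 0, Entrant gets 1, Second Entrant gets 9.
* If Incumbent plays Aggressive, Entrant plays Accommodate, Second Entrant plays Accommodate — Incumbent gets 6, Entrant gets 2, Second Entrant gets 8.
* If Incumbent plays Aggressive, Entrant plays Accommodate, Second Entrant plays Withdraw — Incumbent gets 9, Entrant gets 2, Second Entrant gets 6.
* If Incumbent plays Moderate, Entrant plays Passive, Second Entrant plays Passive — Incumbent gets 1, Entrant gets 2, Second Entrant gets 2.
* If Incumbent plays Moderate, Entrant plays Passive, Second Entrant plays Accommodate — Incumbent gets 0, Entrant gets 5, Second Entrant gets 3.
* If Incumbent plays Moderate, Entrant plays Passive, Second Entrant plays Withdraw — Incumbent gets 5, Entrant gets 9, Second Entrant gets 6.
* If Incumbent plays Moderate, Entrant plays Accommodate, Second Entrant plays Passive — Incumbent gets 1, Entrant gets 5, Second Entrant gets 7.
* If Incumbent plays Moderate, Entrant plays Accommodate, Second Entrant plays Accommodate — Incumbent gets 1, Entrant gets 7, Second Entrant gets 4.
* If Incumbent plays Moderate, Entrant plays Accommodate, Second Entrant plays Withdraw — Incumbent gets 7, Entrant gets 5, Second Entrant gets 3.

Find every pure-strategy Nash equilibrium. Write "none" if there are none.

For each player, find the best response to each opponent profile; mutual best responses are the pure NE.
Incumbent against (Passive, Passive): payoffs 5, 1 → best response Aggressive.
Incumbent against (Passive, Accommodate): payoffs 6, 0 → best response Aggressive.
Incumbent against (Passive, Withdraw): payoffs 0, 5 → best response Moderate.
Incumbent against (Accommodate, Passive): payoffs 0, 1 → best response Moderate.
Incumbent against (Accommodate, Accommodate): payoffs 6, 1 → best response Aggressive.
Incumbent against (Accommodate, Withdraw): payoffs 9, 7 → best response Aggressive.
Entrant against (Aggressive, Passive): payoffs 7, 1 → best response Passive.
Entrant against (Aggressive, Accommodate): payoffs 5, 2 → best response Passive.
Entrant against (Aggressive, Withdraw): payoffs 0, 2 → best response Accommodate.
Entrant against (Moderate, Passive): payoffs 2, 5 → best response Accommodate.
Entrant against (Moderate, Accommodate): payoffs 5, 7 → best response Accommodate.
Entrant against (Moderate, Withdraw): payoffs 9, 5 → best response Passive.
Second Entrant against (Aggressive, Passive): payoffs 2, 8, 3 → best response Accommodate.
Second Entrant against (Aggressive, Accommodate): payoffs 9, 8, 6 → best response Passive.
Second Entrant against (Moderate, Passive): payoffs 2, 3, 6 → best response Withdraw.
Second Entrant against (Moderate, Accommodate): payoffs 7, 4, 3 → best response Passive.
Mutual best responses: (Aggressive, Passive, Accommodate); (Moderate, Passive, Withdraw); (Moderate, Accommodate, Passive).

The pure Nash equilibria are (Aggressive, Passive, Accommodate); (Moderate, Passive, Withdraw); (Moderate, Accommodate, Passive).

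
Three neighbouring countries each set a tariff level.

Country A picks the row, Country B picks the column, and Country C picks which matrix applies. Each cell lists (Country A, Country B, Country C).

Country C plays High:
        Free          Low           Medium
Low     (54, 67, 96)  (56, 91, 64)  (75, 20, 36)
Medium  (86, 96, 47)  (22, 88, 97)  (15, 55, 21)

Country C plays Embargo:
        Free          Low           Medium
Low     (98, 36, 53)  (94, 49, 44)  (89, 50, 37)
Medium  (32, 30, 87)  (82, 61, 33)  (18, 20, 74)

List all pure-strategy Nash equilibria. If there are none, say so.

(Low, Low, High) and (Low, Medium, Embargo)

(Low, Free, High): Country A can switch to Medium (54 → 86). Not NE.
(Low, Free, Embargo): Country B can switch to Low (36 → 49). Not NE.
(Low, Low, High): Country A gets 56, best alternative 22; Country B gets 91, best alternative 67; Country C gets 64, best alternative 44. No profitable deviation — NE.
(Low, Low, Embargo): Country B can switch to Medium (49 → 50). Not NE.
(Low, Medium, High): Country B can switch to Free (20 → 67). Not NE.
(Low, Medium, Embargo): Country A gets 89, best alternative 18; Country B gets 50, best alternative 49; Country C gets 37, best alternative 36. No profitable deviation — NE.
(Medium, Free, High): Country C can switch to Embargo (47 → 87). Not NE.
(Medium, Free, Embargo): Country A can switch to Low (32 → 98). Not NE.
(Medium, Low, High): Country A can switch to Low (22 → 56). Not NE.
(Medium, Low, Embargo): Country A can switch to Low (82 → 94). Not NE.
(Medium, Medium, High): Country A can switch to Low (15 → 75). Not NE.
(Medium, Medium, Embargo): Country A can switch to Low (18 → 89). Not NE.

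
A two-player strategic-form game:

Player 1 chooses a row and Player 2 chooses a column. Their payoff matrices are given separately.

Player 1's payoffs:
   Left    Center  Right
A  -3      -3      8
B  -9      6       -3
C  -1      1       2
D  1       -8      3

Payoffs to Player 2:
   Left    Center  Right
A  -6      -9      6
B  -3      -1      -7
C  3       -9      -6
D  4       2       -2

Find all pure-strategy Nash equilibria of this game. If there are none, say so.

The pure Nash equilibria are (A, Right), (B, Center), (D, Left).

Check each profile: it is a Nash equilibrium iff no player can strictly gain by switching unilaterally.
(A, Left): Player 1 can switch to C (-3 → -1). Not NE.
(A, Center): Player 1 can switch to B (-3 → 6). Not NE.
(A, Right): Player 1 gets 8, best alternative 3; Player 2 gets 6, best alternative -6. No profitable deviation — NE.
(B, Left): Player 1 can switch to A (-9 → -3). Not NE.
(B, Center): Player 1 gets 6, best alternative 1; Player 2 gets -1, best alternative -3. No profitable deviation — NE.
(B, Right): Player 1 can switch to A (-3 → 8). Not NE.
(C, Left): Player 1 can switch to D (-1 → 1). Not NE.
(C, Center): Player 1 can switch to B (1 → 6). Not NE.
(C, Right): Player 1 can switch to A (2 → 8). Not NE.
(D, Left): Player 1 gets 1, best alternative -1; Player 2 gets 4, best alternative 2. No profitable deviation — NE.
(D, Center): Player 1 can switch to A (-8 → -3). Not NE.
(The remaining 1 profile has a profitable deviation by the same check.)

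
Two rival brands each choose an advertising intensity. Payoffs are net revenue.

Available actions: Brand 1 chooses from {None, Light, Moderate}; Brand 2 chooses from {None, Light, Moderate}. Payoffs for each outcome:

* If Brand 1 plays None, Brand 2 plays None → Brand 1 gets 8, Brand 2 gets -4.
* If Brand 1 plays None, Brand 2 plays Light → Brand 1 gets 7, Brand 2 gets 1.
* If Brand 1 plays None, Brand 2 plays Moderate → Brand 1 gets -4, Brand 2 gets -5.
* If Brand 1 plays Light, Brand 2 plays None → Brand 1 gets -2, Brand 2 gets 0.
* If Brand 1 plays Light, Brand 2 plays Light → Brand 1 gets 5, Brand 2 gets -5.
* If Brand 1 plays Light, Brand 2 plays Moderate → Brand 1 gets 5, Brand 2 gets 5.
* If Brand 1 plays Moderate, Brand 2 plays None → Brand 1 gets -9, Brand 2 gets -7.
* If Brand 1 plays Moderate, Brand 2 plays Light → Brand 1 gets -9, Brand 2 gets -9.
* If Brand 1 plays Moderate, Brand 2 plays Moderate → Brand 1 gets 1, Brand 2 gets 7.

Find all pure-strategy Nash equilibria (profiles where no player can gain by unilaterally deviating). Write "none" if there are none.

The pure Nash equilibria are (None, Light); (Light, Moderate).

Check each profile: it is a Nash equilibrium iff no player can strictly gain by switching unilaterally.
(None, None): Brand 2 can switch to Light (-4 → 1). Not NE.
(None, Light): Brand 1 gets 7, best alternative 5; Brand 2 gets 1, best alternative -4. No profitable deviation — NE.
(None, Moderate): Brand 1 can switch to Light (-4 → 5). Not NE.
(Light, None): Brand 1 can switch to None (-2 → 8). Not NE.
(Light, Light): Brand 1 can switch to None (5 → 7). Not NE.
(Light, Moderate): Brand 1 gets 5, best alternative 1; Brand 2 gets 5, best alternative 0. No profitable deviation — NE.
(Moderate, None): Brand 1 can switch to None (-9 → 8). Not NE.
(Moderate, Light): Brand 1 can switch to None (-9 → 7). Not NE.
(The remaining 1 profile has a profitable deviation by the same check.)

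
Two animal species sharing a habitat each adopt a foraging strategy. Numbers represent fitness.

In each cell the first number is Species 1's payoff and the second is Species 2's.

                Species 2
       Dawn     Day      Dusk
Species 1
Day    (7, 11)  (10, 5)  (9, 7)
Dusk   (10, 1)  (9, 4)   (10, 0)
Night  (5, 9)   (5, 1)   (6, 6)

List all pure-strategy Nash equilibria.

none

Mark each player's best response to every combination of opponents' strategies; a profile where every player is best-responding is a pure Nash equilibrium.
Species 1 against Dawn: payoffs 7, 10, 5 → best response Dusk.
Species 1 against Day: payoffs 10, 9, 5 → best response Day.
Species 1 against Dusk: payoffs 9, 10, 6 → best response Dusk.
Species 2 against Day: payoffs 11, 5, 7 → best response Dawn.
Species 2 against Dusk: payoffs 1, 4, 0 → best response Day.
Species 2 against Night: payoffs 9, 1, 6 → best response Dawn.
No profile is a mutual best response for all players.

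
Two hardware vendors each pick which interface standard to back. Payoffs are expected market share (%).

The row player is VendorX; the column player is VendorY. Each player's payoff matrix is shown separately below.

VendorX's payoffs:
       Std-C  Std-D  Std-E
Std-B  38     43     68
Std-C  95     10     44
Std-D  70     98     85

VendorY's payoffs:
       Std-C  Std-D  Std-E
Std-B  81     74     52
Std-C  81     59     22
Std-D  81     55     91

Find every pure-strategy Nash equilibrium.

(Std-C, Std-C); (Std-D, Std-E)

VendorX against Std-C: payoffs 38, 95, 70 → best response Std-C.
VendorX against Std-D: payoffs 43, 10, 98 → best response Std-D.
VendorX against Std-E: payoffs 68, 44, 85 → best response Std-D.
VendorY against Std-B: payoffs 81, 74, 52 → best response Std-C.
VendorY against Std-C: payoffs 81, 59, 22 → best response Std-C.
VendorY against Std-D: payoffs 81, 55, 91 → best response Std-E.
Mutual best responses: (Std-C, Std-C); (Std-D, Std-E).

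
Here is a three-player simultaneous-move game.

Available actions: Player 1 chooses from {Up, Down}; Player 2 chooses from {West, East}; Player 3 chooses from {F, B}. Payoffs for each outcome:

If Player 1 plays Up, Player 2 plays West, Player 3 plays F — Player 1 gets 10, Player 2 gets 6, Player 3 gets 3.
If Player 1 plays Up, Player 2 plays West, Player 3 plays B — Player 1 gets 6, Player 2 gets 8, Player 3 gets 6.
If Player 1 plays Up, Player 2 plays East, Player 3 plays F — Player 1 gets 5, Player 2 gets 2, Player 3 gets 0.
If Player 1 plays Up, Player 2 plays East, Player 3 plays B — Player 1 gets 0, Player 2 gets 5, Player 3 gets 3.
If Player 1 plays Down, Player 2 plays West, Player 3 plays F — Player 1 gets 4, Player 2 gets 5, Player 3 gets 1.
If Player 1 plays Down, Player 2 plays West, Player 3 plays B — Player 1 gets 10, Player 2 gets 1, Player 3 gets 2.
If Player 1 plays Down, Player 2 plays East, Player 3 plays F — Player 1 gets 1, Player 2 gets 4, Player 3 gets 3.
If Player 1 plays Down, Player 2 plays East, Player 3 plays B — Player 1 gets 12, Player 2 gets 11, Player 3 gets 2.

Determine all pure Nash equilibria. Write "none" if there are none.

Player 1 against (West, F): payoffs 10, 4 → best response Up.
Player 1 against (West, B): payoffs 6, 10 → best response Down.
Player 1 against (East, F): payoffs 5, 1 → best response Up.
Player 1 against (East, B): payoffs 0, 12 → best response Down.
Player 2 against (Up, F): payoffs 6, 2 → best response West.
Player 2 against (Up, B): payoffs 8, 5 → best response West.
Player 2 against (Down, F): payoffs 5, 4 → best response West.
Player 2 against (Down, B): payoffs 1, 11 → best response East.
Player 3 against (Up, West): payoffs 3, 6 → best response B.
Player 3 against (Up, East): payoffs 0, 3 → best response B.
Player 3 against (Down, West): payoffs 1, 2 → best response B.
Player 3 against (Down, East): payoffs 3, 2 → best response F.
No profile is a mutual best response for all players.

none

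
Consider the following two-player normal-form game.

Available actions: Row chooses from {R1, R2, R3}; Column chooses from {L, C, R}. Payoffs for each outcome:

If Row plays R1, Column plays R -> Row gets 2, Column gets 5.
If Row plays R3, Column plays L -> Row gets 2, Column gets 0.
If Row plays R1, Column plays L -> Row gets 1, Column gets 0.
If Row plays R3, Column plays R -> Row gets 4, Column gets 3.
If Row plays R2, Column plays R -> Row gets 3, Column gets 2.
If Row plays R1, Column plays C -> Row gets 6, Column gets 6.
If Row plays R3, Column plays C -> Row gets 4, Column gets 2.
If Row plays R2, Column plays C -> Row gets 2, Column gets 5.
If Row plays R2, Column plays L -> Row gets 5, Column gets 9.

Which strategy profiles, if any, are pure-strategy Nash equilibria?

(R1, C); (R2, L); (R3, R)

For each strategy profile, look for a profitable unilateral deviation.
(R1, L): Row can switch to R2 (1 → 5). Not NE.
(R1, C): Row gets 6, best alternative 4; Column gets 6, best alternative 5. No profitable deviation — NE.
(R1, R): Row can switch to R2 (2 → 3). Not NE.
(R2, L): Row gets 5, best alternative 2; Column gets 9, best alternative 5. No profitable deviation — NE.
(R2, C): Row can switch to R1 (2 → 6). Not NE.
(R2, R): Row can switch to R3 (3 → 4). Not NE.
(R3, L): Row can switch to R2 (2 → 5). Not NE.
(R3, C): Row can switch to R1 (4 → 6). Not NE.
(R3, R): Row gets 4, best alternative 3; Column gets 3, best alternative 2. No profitable deviation — NE.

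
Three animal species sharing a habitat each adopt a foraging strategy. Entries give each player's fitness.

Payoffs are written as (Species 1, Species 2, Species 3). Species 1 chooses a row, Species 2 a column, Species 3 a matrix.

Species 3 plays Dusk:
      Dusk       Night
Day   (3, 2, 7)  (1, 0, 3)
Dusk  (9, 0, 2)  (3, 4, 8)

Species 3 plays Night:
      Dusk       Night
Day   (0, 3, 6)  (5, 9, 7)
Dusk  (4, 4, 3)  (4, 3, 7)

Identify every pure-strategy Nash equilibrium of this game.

(Day, Night, Night); (Dusk, Dusk, Night); (Dusk, Night, Dusk)

For each player, find the best response to each opponent profile; mutual best responses are the pure NE.
Species 1 against (Dusk, Dusk): payoffs 3, 9 → best response Dusk.
Species 1 against (Dusk, Night): payoffs 0, 4 → best response Dusk.
Species 1 against (Night, Dusk): payoffs 1, 3 → best response Dusk.
Species 1 against (Night, Night): payoffs 5, 4 → best response Day.
Species 2 against (Day, Dusk): payoffs 2, 0 → best response Dusk.
Species 2 against (Day, Night): payoffs 3, 9 → best response Night.
Species 2 against (Dusk, Dusk): payoffs 0, 4 → best response Night.
Species 2 against (Dusk, Night): payoffs 4, 3 → best response Dusk.
Species 3 against (Day, Dusk): payoffs 7, 6 → best response Dusk.
Species 3 against (Day, Night): payoffs 3, 7 → best response Night.
Species 3 against (Dusk, Dusk): payoffs 2, 3 → best response Night.
Species 3 against (Dusk, Night): payoffs 8, 7 → best response Dusk.
Mutual best responses: (Day, Night, Night); (Dusk, Dusk, Night); (Dusk, Night, Dusk).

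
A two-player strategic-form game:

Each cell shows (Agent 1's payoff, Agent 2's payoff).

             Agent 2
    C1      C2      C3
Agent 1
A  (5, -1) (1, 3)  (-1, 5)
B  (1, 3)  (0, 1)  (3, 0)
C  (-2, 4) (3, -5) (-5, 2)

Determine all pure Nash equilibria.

For each player, find the best response to each opponent profile; mutual best responses are the pure NE.
Agent 1 against C1: payoffs 5, 1, -2 → best response A.
Agent 1 against C2: payoffs 1, 0, 3 → best response C.
Agent 1 against C3: payoffs -1, 3, -5 → best response B.
Agent 2 against A: payoffs -1, 3, 5 → best response C3.
Agent 2 against B: payoffs 3, 1, 0 → best response C1.
Agent 2 against C: payoffs 4, -5, 2 → best response C1.
No profile is a mutual best response for all players.

none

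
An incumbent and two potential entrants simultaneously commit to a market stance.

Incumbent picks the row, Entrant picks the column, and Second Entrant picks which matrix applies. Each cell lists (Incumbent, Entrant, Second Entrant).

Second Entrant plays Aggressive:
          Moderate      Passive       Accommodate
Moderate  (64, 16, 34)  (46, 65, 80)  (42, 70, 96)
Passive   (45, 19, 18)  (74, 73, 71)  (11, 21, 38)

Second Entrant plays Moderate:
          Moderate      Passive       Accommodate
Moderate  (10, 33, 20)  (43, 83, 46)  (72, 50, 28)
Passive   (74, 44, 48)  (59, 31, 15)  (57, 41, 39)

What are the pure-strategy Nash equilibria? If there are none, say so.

(Moderate, Accommodate, Aggressive), (Passive, Moderate, Moderate), (Passive, Passive, Aggressive)

Incumbent against (Moderate, Aggressive): payoffs 64, 45 → best response Moderate.
Incumbent against (Moderate, Moderate): payoffs 10, 74 → best response Passive.
Incumbent against (Passive, Aggressive): payoffs 46, 74 → best response Passive.
Incumbent against (Passive, Moderate): payoffs 43, 59 → best response Passive.
Incumbent against (Accommodate, Aggressive): payoffs 42, 11 → best response Moderate.
Incumbent against (Accommodate, Moderate): payoffs 72, 57 → best response Moderate.
Entrant against (Moderate, Aggressive): payoffs 16, 65, 70 → best response Accommodate.
Entrant against (Moderate, Moderate): payoffs 33, 83, 50 → best response Passive.
Entrant against (Passive, Aggressive): payoffs 19, 73, 21 → best response Passive.
Entrant against (Passive, Moderate): payoffs 44, 31, 41 → best response Moderate.
Second Entrant against (Moderate, Moderate): payoffs 34, 20 → best response Aggressive.
Second Entrant against (Moderate, Passive): payoffs 80, 46 → best response Aggressive.
Second Entrant against (Moderate, Accommodate): payoffs 96, 28 → best response Aggressive.
Second Entrant against (Passive, Moderate): payoffs 18, 48 → best response Moderate.
Second Entrant against (Passive, Passive): payoffs 71, 15 → best response Aggressive.
Second Entrant against (Passive, Accommodate): payoffs 38, 39 → best response Moderate.
Mutual best responses: (Moderate, Accommodate, Aggressive); (Passive, Moderate, Moderate); (Passive, Passive, Aggressive).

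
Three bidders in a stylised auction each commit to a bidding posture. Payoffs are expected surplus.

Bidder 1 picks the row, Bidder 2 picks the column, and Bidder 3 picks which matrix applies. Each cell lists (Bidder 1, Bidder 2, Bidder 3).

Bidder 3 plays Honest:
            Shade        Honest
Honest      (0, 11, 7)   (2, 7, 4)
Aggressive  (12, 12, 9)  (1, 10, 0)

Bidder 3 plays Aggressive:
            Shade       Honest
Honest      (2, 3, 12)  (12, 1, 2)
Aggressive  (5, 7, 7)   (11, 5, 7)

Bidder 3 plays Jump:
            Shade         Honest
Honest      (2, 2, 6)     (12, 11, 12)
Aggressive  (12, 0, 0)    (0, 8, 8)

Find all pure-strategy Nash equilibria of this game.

(Honest, Honest, Jump) and (Aggressive, Shade, Honest)

Mark each player's best response to every combination of opponents' strategies; a profile where every player is best-responding is a pure Nash equilibrium.
Bidder 1 against (Shade, Honest): payoffs 0, 12 → best response Aggressive.
Bidder 1 against (Shade, Aggressive): payoffs 2, 5 → best response Aggressive.
Bidder 1 against (Shade, Jump): payoffs 2, 12 → best response Aggressive.
Bidder 1 against (Honest, Honest): payoffs 2, 1 → best response Honest.
Bidder 1 against (Honest, Aggressive): payoffs 12, 11 → best response Honest.
Bidder 1 against (Honest, Jump): payoffs 12, 0 → best response Honest.
Bidder 2 against (Honest, Honest): payoffs 11, 7 → best response Shade.
Bidder 2 against (Honest, Aggressive): payoffs 3, 1 → best response Shade.
Bidder 2 against (Honest, Jump): payoffs 2, 11 → best response Honest.
Bidder 2 against (Aggressive, Honest): payoffs 12, 10 → best response Shade.
Bidder 2 against (Aggressive, Aggressive): payoffs 7, 5 → best response Shade.
Bidder 2 against (Aggressive, Jump): payoffs 0, 8 → best response Honest.
Bidder 3 against (Honest, Shade): payoffs 7, 12, 6 → best response Aggressive.
Bidder 3 against (Honest, Honest): payoffs 4, 2, 12 → best response Jump.
Bidder 3 against (Aggressive, Shade): payoffs 9, 7, 0 → best response Honest.
Bidder 3 against (Aggressive, Honest): payoffs 0, 7, 8 → best response Jump.
Mutual best responses: (Honest, Honest, Jump); (Aggressive, Shade, Honest).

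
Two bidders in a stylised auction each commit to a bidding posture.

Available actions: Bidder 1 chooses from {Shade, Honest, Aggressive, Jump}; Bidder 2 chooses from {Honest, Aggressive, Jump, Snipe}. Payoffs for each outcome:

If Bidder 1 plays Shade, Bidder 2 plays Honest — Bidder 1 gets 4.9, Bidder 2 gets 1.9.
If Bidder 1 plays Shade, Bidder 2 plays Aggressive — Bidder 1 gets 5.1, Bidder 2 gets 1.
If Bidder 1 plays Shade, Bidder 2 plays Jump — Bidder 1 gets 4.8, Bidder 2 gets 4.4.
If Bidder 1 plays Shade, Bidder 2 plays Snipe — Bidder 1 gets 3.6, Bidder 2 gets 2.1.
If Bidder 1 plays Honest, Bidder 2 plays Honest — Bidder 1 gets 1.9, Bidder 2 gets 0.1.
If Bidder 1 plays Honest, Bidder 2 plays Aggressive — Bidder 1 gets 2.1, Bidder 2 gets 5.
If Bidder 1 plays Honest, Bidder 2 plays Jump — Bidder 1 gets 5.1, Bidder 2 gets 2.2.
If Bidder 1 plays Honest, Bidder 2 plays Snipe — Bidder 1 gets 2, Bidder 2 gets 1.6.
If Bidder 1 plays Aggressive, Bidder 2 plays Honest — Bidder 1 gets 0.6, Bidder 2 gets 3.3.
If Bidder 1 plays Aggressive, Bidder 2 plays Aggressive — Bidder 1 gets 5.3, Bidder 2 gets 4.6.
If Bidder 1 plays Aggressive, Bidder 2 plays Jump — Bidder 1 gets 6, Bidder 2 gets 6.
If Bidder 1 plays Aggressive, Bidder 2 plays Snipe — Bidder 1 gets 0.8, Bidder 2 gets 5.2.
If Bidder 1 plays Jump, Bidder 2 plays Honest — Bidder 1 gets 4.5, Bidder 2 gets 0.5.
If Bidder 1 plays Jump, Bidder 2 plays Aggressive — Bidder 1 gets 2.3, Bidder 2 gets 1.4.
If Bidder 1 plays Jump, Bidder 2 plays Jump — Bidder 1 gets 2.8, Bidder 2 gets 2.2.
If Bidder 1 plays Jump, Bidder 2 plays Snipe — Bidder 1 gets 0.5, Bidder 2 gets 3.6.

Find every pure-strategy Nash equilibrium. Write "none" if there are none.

Check each profile: it is a Nash equilibrium iff no player can strictly gain by switching unilaterally.
(Shade, Honest): Bidder 2 can switch to Jump (1.9 → 4.4). Not NE.
(Shade, Aggressive): Bidder 1 can switch to Aggressive (5.1 → 5.3). Not NE.
(Shade, Jump): Bidder 1 can switch to Honest (4.8 → 5.1). Not NE.
(Shade, Snipe): Bidder 2 can switch to Jump (2.1 → 4.4). Not NE.
(Honest, Honest): Bidder 1 can switch to Shade (1.9 → 4.9). Not NE.
(Honest, Aggressive): Bidder 1 can switch to Shade (2.1 → 5.1). Not NE.
(Honest, Jump): Bidder 1 can switch to Aggressive (5.1 → 6). Not NE.
(Honest, Snipe): Bidder 1 can switch to Shade (2 → 3.6). Not NE.
(Aggressive, Jump): Bidder 1 gets 6, best alternative 5.1; Bidder 2 gets 6, best alternative 5.2. No profitable deviation — NE.
(The remaining 7 profiles each have a profitable deviation by the same check.)

(Aggressive, Jump)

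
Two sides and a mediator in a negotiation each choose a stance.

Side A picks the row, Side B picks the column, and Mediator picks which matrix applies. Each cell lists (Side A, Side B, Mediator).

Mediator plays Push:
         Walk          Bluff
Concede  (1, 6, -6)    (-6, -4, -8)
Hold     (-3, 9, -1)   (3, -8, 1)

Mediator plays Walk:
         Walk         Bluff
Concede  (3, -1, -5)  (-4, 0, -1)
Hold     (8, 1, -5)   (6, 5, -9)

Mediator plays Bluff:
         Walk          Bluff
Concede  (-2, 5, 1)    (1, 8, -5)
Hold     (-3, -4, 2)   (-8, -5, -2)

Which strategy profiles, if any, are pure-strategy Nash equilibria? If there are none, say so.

No pure-strategy Nash equilibrium.

(Concede, Walk, Push): Mediator can switch to Walk (-6 → -5). Not NE.
(Concede, Walk, Walk): Side A can switch to Hold (3 → 8). Not NE.
(Concede, Walk, Bluff): Side B can switch to Bluff (5 → 8). Not NE.
(Concede, Bluff, Push): Side A can switch to Hold (-6 → 3). Not NE.
(Concede, Bluff, Walk): Side A can switch to Hold (-4 → 6). Not NE.
(Concede, Bluff, Bluff): Mediator can switch to Walk (-5 → -1). Not NE.
(Hold, Walk, Push): Side A can switch to Concede (-3 → 1). Not NE.
(Hold, Walk, Walk): Side B can switch to Bluff (1 → 5). Not NE.
(The remaining 4 profiles each have a profitable deviation by the same check.)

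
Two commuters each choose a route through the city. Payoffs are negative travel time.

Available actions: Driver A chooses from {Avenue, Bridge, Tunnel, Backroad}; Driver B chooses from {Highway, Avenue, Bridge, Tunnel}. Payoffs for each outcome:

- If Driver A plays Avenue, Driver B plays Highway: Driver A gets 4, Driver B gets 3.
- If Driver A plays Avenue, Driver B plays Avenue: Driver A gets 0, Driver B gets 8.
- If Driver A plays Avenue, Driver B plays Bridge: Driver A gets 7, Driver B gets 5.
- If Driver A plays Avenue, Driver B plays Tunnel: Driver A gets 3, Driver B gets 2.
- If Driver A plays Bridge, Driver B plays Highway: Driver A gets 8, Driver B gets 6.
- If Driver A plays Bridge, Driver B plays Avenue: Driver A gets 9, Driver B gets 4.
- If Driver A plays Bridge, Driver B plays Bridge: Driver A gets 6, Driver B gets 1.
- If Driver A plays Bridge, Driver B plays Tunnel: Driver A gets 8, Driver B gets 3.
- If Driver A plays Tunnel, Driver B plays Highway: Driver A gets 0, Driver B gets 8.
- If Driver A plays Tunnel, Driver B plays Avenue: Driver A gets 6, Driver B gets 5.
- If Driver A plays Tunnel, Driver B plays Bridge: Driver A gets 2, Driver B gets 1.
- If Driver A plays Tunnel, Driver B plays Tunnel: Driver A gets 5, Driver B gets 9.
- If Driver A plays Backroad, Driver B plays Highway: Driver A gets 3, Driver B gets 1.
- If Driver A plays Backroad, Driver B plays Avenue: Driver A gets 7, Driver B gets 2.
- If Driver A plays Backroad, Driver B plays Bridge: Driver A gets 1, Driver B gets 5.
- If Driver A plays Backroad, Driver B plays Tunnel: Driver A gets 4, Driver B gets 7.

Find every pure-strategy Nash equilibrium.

Pure NE: (Bridge, Highway)

Driver A against Highway: payoffs 4, 8, 0, 3 → best response Bridge.
Driver A against Avenue: payoffs 0, 9, 6, 7 → best response Bridge.
Driver A against Bridge: payoffs 7, 6, 2, 1 → best response Avenue.
Driver A against Tunnel: payoffs 3, 8, 5, 4 → best response Bridge.
Driver B against Avenue: payoffs 3, 8, 5, 2 → best response Avenue.
Driver B against Bridge: payoffs 6, 4, 1, 3 → best response Highway.
Driver B against Tunnel: payoffs 8, 5, 1, 9 → best response Tunnel.
Driver B against Backroad: payoffs 1, 2, 5, 7 → best response Tunnel.
Mutual best responses: (Bridge, Highway).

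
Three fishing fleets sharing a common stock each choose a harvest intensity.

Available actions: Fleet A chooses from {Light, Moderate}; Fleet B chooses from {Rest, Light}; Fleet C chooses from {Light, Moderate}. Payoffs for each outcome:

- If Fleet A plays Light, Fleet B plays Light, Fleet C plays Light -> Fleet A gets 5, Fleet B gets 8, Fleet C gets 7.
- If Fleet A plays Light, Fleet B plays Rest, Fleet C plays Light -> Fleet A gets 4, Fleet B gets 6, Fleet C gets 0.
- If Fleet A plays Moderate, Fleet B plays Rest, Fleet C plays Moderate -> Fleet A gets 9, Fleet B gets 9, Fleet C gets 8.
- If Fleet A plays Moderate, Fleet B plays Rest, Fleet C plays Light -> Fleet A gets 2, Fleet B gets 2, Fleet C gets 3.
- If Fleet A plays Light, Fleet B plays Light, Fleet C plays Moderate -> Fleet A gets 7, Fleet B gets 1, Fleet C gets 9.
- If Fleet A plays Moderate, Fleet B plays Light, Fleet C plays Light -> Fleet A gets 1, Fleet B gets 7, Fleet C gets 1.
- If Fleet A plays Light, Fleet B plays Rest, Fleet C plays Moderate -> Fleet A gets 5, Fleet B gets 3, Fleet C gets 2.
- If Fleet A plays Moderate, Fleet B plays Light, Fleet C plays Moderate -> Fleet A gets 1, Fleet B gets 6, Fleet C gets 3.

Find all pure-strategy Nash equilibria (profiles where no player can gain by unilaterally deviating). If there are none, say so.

Pure NE: (Moderate, Rest, Moderate)

Fleet A against (Rest, Light): payoffs 4, 2 → best response Light.
Fleet A against (Rest, Moderate): payoffs 5, 9 → best response Moderate.
Fleet A against (Light, Light): payoffs 5, 1 → best response Light.
Fleet A against (Light, Moderate): payoffs 7, 1 → best response Light.
Fleet B against (Light, Light): payoffs 6, 8 → best response Light.
Fleet B against (Light, Moderate): payoffs 3, 1 → best response Rest.
Fleet B against (Moderate, Light): payoffs 2, 7 → best response Light.
Fleet B against (Moderate, Moderate): payoffs 9, 6 → best response Rest.
Fleet C against (Light, Rest): payoffs 0, 2 → best response Moderate.
Fleet C against (Light, Light): payoffs 7, 9 → best response Moderate.
Fleet C against (Moderate, Rest): payoffs 3, 8 → best response Moderate.
Fleet C against (Moderate, Light): payoffs 1, 3 → best response Moderate.
Mutual best responses: (Moderate, Rest, Moderate).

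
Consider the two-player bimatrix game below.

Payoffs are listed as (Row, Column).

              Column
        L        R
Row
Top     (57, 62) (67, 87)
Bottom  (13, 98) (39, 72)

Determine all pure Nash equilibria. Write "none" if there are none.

(Top, R)

(Top, L): Column can switch to R (62 → 87). Not NE.
(Top, R): Row gets 67, best alternative 39; Column gets 87, best alternative 62. No profitable deviation — NE.
(Bottom, L): Row can switch to Top (13 → 57). Not NE.
(Bottom, R): Row can switch to Top (39 → 67). Not NE.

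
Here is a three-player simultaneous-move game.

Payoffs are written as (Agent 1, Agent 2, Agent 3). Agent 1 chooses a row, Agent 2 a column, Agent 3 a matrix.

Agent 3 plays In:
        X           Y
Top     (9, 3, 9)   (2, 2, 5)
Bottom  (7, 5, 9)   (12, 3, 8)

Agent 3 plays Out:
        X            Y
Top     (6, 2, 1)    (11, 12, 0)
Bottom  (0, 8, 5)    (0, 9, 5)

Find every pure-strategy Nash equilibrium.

Mark each player's best response to every combination of opponents' strategies; a profile where every player is best-responding is a pure Nash equilibrium.
Agent 1 against (X, In): payoffs 9, 7 → best response Top.
Agent 1 against (X, Out): payoffs 6, 0 → best response Top.
Agent 1 against (Y, In): payoffs 2, 12 → best response Bottom.
Agent 1 against (Y, Out): payoffs 11, 0 → best response Top.
Agent 2 against (Top, In): payoffs 3, 2 → best response X.
Agent 2 against (Top, Out): payoffs 2, 12 → best response Y.
Agent 2 against (Bottom, In): payoffs 5, 3 → best response X.
Agent 2 against (Bottom, Out): payoffs 8, 9 → best response Y.
Agent 3 against (Top, X): payoffs 9, 1 → best response In.
Agent 3 against (Top, Y): payoffs 5, 0 → best response In.
Agent 3 against (Bottom, X): payoffs 9, 5 → best response In.
Agent 3 against (Bottom, Y): payoffs 8, 5 → best response In.
Mutual best responses: (Top, X, In).

Pure NE: (Top, X, In)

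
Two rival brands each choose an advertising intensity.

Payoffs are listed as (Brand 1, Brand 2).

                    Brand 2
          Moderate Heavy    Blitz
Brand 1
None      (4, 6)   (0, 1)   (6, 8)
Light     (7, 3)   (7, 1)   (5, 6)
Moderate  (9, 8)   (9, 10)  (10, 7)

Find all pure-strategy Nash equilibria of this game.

(Moderate, Heavy)

Mark each player's best response to every combination of opponents' strategies; a profile where every player is best-responding is a pure Nash equilibrium.
Brand 1 against Moderate: payoffs 4, 7, 9 → best response Moderate.
Brand 1 against Heavy: payoffs 0, 7, 9 → best response Moderate.
Brand 1 against Blitz: payoffs 6, 5, 10 → best response Moderate.
Brand 2 against None: payoffs 6, 1, 8 → best response Blitz.
Brand 2 against Light: payoffs 3, 1, 6 → best response Blitz.
Brand 2 against Moderate: payoffs 8, 10, 7 → best response Heavy.
Mutual best responses: (Moderate, Heavy).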